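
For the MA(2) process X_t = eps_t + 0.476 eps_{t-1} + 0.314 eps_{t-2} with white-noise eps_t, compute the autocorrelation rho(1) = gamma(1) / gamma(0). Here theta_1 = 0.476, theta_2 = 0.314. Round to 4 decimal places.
\rho(1) = 0.4720

For an MA(q) process with theta_0 = 1, the autocovariance is
  gamma(k) = sigma^2 * sum_{i=0..q-k} theta_i * theta_{i+k},
and rho(k) = gamma(k) / gamma(0). Sigma^2 cancels.
  numerator   = (1)*(0.476) + (0.476)*(0.314) = 0.625464.
  denominator = (1)^2 + (0.476)^2 + (0.314)^2 = 1.325172.
  rho(1) = 0.625464 / 1.325172 = 0.4720.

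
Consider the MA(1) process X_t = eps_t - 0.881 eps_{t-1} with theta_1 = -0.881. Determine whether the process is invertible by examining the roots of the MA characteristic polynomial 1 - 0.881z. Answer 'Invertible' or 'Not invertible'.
\text{Invertible}

The MA(q) characteristic polynomial is P(z) = 1 - 0.881z.
Invertibility requires all roots to lie outside the unit circle, i.e. |z| > 1 for every root.
This is linear in z: 1 + (-0.881) z = 0  =>  z = -1/(-0.881) = 1.135074,  |z| = 1.135074.
Moduli of all roots: 1.1351.
All moduli strictly greater than 1? Yes.
Verdict: Invertible.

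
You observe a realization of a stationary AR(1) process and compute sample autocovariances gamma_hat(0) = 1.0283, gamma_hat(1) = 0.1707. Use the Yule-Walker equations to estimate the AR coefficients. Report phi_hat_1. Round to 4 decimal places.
\hat\phi_{1} = 0.1660

The Yule-Walker equations for an AR(p) process read, in matrix form,
  Gamma_p phi = r_p,   with   (Gamma_p)_{ij} = gamma(|i - j|),
                       (r_p)_i = gamma(i),   i,j = 1..p.
Substitute the sample gammas (Toeplitz matrix and right-hand side of size 1):
  Gamma_p = [[1.0283]]
  r_p     = [0.1707]
With p = 1 this is the single equation gamma(0) phi_1 = gamma(1):
  phi_hat_1 = gamma(1) / gamma(0) = 0.1707 / 1.0283 = 0.1660.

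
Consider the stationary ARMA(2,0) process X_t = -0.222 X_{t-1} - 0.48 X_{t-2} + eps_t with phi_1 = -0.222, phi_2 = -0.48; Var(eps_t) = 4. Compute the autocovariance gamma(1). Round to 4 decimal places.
\gamma(1) = -0.7976

Multiply the model equation by X_{t-k} and take expectations. With theta_0 = psi_0 = 1 and psi_j the MA(infinity) weights, this gives
  gamma(k) - sum_i phi_i gamma(k-i) = c_k,
  c_k = sigma^2 * sum_{j=k..q} theta_j psi_{j-k}   (c_k = 0 for k > q),
using gamma(-m) = gamma(m).
Pure AR (q = 0): c_0 = sigma^2 = 4, c_k = 0 for k >= 1.
Equations for k = 0, 1, 2 (AR order 2, c_2 = 0):
  (E0) gamma(0) = phi_1 gamma(1) + phi_2 gamma(2) + c_0
  (E1) gamma(1) = phi_1 gamma(0) + phi_2 gamma(1) + c_1
  (E2) gamma(2) = phi_1 gamma(1) + phi_2 gamma(0)
From (E1): gamma(1) = A gamma(0) + B with
  A = phi_1 / (1 - phi_2) = -0.222 / 1.48 = -0.15,   B = c_1 / (1 - phi_2) = 0 / 1.48 = 0.
Insert (E2) into (E0): gamma(0) (1 - phi_2^2) = phi_1 (1 + phi_2) gamma(1) + c_0.
  phi_1 (1 + phi_2) = (-0.222)(0.52) = -0.11544,   1 - phi_2^2 = 0.7696.
Replace gamma(1) by A gamma(0) + B and collect gamma(0):
  gamma(0) [0.7696 - (-0.11544)(-0.15)] = c_0 = 4
  gamma(0) * 0.752284 = 4
  gamma(0) = 4 / 0.752284 = 5.317141.
  gamma(1) = A gamma(0) = (-0.15)(5.317141) = -0.797571.
Therefore gamma(1) = -0.7976 (to 4 decimal places).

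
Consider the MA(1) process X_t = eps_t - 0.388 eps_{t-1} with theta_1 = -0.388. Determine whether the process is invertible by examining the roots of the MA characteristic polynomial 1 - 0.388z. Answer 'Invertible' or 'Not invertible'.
\text{Invertible}

The MA(q) characteristic polynomial is P(z) = 1 - 0.388z.
Invertibility requires all roots to lie outside the unit circle, i.e. |z| > 1 for every root.
This is linear in z: 1 + (-0.388) z = 0  =>  z = -1/(-0.388) = 2.57732,  |z| = 2.57732.
Moduli of all roots: 2.5773.
All moduli strictly greater than 1? Yes.
Verdict: Invertible.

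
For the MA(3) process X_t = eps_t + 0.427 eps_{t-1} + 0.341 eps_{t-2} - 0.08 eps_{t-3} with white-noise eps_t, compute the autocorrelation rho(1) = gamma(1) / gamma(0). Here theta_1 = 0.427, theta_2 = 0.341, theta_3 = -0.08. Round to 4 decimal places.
\rho(1) = 0.4179

For an MA(q) process with theta_0 = 1, the autocovariance is
  gamma(k) = sigma^2 * sum_{i=0..q-k} theta_i * theta_{i+k},
and rho(k) = gamma(k) / gamma(0). Sigma^2 cancels.
  numerator   = (1)*(0.427) + (0.427)*(0.341) + (0.341)*(-0.08) = 0.545327.
  denominator = (1)^2 + (0.427)^2 + (0.341)^2 + (-0.08)^2 = 1.30501.
  rho(1) = 0.545327 / 1.30501 = 0.4179.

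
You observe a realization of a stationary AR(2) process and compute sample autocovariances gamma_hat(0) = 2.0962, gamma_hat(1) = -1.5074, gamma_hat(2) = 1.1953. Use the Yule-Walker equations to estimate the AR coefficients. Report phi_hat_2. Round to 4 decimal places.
\hat\phi_{2} = 0.1100

The Yule-Walker equations for an AR(p) process read, in matrix form,
  Gamma_p phi = r_p,   with   (Gamma_p)_{ij} = gamma(|i - j|),
                       (r_p)_i = gamma(i),   i,j = 1..p.
Substitute the sample gammas (Toeplitz matrix and right-hand side of size 2):
  Gamma_p = [[2.0962, -1.5074], [-1.5074, 2.0962]]
  r_p     = [-1.5074, 1.1953]
Written out:
  2.0962 phi_1 - 1.5074 phi_2 = -1.5074
  -1.5074 phi_1 + 2.0962 phi_2 = 1.1953
Solve by Cramer's rule:
  det = gamma(0)^2 - gamma(1)^2 = (2.0962)^2 - (-1.5074)^2 = 4.39405444 - 2.27225476 = 2.12179968
  phi_hat_1 = [gamma(1) gamma(0) - gamma(1) gamma(2)] / det = [(-1.5074)(2.0962) - (-1.5074)(1.1953)] / 2.12179968 = -1.35801666 / 2.12179968 = -0.64
  phi_hat_2 = [gamma(0) gamma(2) - gamma(1)^2] / det = [(2.0962)(1.1953) - (-1.5074)^2] / 2.12179968 = 0.2333331 / 2.12179968 = 0.11
So phi_hat = [-0.6400, 0.1100].
Therefore phi_hat_2 = 0.1100.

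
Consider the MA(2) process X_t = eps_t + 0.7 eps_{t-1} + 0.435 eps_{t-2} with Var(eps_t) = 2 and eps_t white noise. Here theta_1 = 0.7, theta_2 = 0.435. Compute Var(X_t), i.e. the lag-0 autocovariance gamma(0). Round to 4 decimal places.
\gamma(0) = 3.3585

For an MA(q) process X_t = eps_t + sum_i theta_i eps_{t-i} with
Var(eps_t) = sigma^2, the variance is
  gamma(0) = sigma^2 * (1 + sum_i theta_i^2).
  sum_i theta_i^2 = (0.7)^2 + (0.435)^2 = 0.49 + 0.189225 = 0.679225.
  gamma(0) = 2 * (1 + 0.679225) = 2 * 1.679225 = 3.35845, which rounds to 3.3585.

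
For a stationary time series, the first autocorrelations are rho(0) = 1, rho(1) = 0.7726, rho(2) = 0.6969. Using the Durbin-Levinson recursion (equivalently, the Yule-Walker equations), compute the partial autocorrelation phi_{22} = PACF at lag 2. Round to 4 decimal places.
\phi_{22} = 0.2481

The PACF at lag k is phi_{kk}, the last component of the solution
to the Yule-Walker system G_k phi = r_k where
  (G_k)_{ij} = rho(|i - j|), (r_k)_i = rho(i), i,j = 1..k.
Equivalently, Durbin-Levinson gives phi_{kk} iteratively:
  phi_{11} = rho(1)
  phi_{kk} = [rho(k) - sum_{j=1..k-1} phi_{k-1,j} rho(k-j)]
            / [1 - sum_{j=1..k-1} phi_{k-1,j} rho(j)],
  phi_{k,j} = phi_{k-1,j} - phi_{kk} phi_{k-1,k-j},  j = 1..k-1.
Step k = 1:
  phi_11 = rho(1) = 0.7726.
Step k = 2:
  phi_22 = [rho(2) - phi_11 rho(1)] / [1 - phi_11 rho(1)] = [0.6969 - (0.7726)(0.7726)] / [1 - (0.7726)(0.7726)]
         = 0.09998924 / 0.40308924 = 0.2481.
Therefore phi_{22} = 0.2481.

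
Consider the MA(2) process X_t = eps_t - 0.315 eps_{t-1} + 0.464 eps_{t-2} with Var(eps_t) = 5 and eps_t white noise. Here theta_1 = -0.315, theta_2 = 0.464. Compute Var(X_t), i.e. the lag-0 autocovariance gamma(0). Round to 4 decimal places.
\gamma(0) = 6.5726

For an MA(q) process X_t = eps_t + sum_i theta_i eps_{t-i} with
Var(eps_t) = sigma^2, the variance is
  gamma(0) = sigma^2 * (1 + sum_i theta_i^2).
  sum_i theta_i^2 = (-0.315)^2 + (0.464)^2 = 0.099225 + 0.215296 = 0.314521.
  gamma(0) = 5 * (1 + 0.314521) = 5 * 1.314521 = 6.572605, which rounds to 6.5726.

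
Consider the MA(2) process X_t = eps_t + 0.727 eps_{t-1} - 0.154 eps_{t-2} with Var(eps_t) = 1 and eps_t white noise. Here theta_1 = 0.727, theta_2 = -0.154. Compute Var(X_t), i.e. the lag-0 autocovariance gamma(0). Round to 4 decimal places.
\gamma(0) = 1.5522

For an MA(q) process X_t = eps_t + sum_i theta_i eps_{t-i} with
Var(eps_t) = sigma^2, the variance is
  gamma(0) = sigma^2 * (1 + sum_i theta_i^2).
  sum_i theta_i^2 = (0.727)^2 + (-0.154)^2 = 0.528529 + 0.023716 = 0.552245.
  gamma(0) = 1 * (1 + 0.552245) = 1 * 1.552245 = 1.552245, which rounds to 1.5522.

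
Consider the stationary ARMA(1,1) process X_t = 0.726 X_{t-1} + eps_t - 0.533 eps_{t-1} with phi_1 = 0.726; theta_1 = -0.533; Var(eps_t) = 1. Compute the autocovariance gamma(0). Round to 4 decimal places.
\gamma(0) = 1.0788

Multiply the model equation by X_{t-k} and take expectations. With theta_0 = psi_0 = 1 and psi_j the MA(infinity) weights, this gives
  gamma(k) - sum_i phi_i gamma(k-i) = c_k,
  c_k = sigma^2 * sum_{j=k..q} theta_j psi_{j-k}   (c_k = 0 for k > q),
using gamma(-m) = gamma(m).
psi-weights needed (psi_j = theta_j + sum_i phi_i psi_{j-i}):
  psi_1 = theta_1 + phi_1 = -0.533 + (0.726) = 0.193
Right-hand sides:
  c_0 = sigma^2 (1 + theta_1 psi_1) = 1 * (1 + (-0.533)(0.193)) = 1 * 0.897131 = 0.897131
  c_1 = sigma^2 theta_1 = 1 * (-0.533) = -0.533
  c_2 = 0
Equations for k = 0 and k = 1 (AR order 1):
  gamma(0) = phi_1 gamma(1) + c_0
  gamma(1) = phi_1 gamma(0) + c_1
Substituting the second into the first: gamma(0) (1 - phi_1^2) = c_0 + phi_1 c_1, so
  gamma(0) = (c_0 + phi_1 c_1) / (1 - phi_1^2) = (0.897131 + (0.726)(-0.533)) / (1 - (0.726)^2) = 0.510173 / 0.472924 = 1.078763.
Therefore gamma(0) = 1.0788 (to 4 decimal places).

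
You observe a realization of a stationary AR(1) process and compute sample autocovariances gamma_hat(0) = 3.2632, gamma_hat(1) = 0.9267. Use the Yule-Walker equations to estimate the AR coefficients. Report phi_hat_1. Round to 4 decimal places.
\hat\phi_{1} = 0.2840

The Yule-Walker equations for an AR(p) process read, in matrix form,
  Gamma_p phi = r_p,   with   (Gamma_p)_{ij} = gamma(|i - j|),
                       (r_p)_i = gamma(i),   i,j = 1..p.
Substitute the sample gammas (Toeplitz matrix and right-hand side of size 1):
  Gamma_p = [[3.2632]]
  r_p     = [0.9267]
With p = 1 this is the single equation gamma(0) phi_1 = gamma(1):
  phi_hat_1 = gamma(1) / gamma(0) = 0.9267 / 3.2632 = 0.2840.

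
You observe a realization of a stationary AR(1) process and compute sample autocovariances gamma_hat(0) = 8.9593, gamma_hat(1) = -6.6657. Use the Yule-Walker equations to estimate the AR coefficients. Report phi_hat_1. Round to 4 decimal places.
\hat\phi_{1} = -0.7440

The Yule-Walker equations for an AR(p) process read, in matrix form,
  Gamma_p phi = r_p,   with   (Gamma_p)_{ij} = gamma(|i - j|),
                       (r_p)_i = gamma(i),   i,j = 1..p.
Substitute the sample gammas (Toeplitz matrix and right-hand side of size 1):
  Gamma_p = [[8.9593]]
  r_p     = [-6.6657]
With p = 1 this is the single equation gamma(0) phi_1 = gamma(1):
  phi_hat_1 = gamma(1) / gamma(0) = -6.6657 / 8.9593 = -0.7440.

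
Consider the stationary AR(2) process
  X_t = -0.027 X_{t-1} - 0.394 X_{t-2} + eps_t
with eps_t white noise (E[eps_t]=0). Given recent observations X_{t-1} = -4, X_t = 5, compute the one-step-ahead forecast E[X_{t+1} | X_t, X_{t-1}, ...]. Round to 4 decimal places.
E[X_{t+1} \mid \mathcal F_t] = 1.4410

For an AR(p) model X_t = c + sum_i phi_i X_{t-i} + eps_t, the
one-step-ahead conditional mean is
  E[X_{t+1} | X_t, ...] = c + sum_i phi_i X_{t+1-i}.
Substitute known values:
  E[X_{t+1} | ...] = (-0.027) * (5) + (-0.394) * (-4)
                   = 1.4410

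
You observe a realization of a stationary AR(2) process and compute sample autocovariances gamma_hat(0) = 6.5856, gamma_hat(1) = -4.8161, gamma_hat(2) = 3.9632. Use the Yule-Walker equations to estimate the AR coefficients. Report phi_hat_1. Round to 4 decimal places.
\hat\phi_{1} = -0.6260

The Yule-Walker equations for an AR(p) process read, in matrix form,
  Gamma_p phi = r_p,   with   (Gamma_p)_{ij} = gamma(|i - j|),
                       (r_p)_i = gamma(i),   i,j = 1..p.
Substitute the sample gammas (Toeplitz matrix and right-hand side of size 2):
  Gamma_p = [[6.5856, -4.8161], [-4.8161, 6.5856]]
  r_p     = [-4.8161, 3.9632]
Written out:
  6.5856 phi_1 - 4.8161 phi_2 = -4.8161
  -4.8161 phi_1 + 6.5856 phi_2 = 3.9632
Solve by Cramer's rule:
  det = gamma(0)^2 - gamma(1)^2 = (6.5856)^2 - (-4.8161)^2 = 43.37012736 - 23.19481921 = 20.17530815
  phi_hat_1 = [gamma(1) gamma(0) - gamma(1) gamma(2)] / det = [(-4.8161)(6.5856) - (-4.8161)(3.9632)] / 20.17530815 = -12.62974064 / 20.17530815 = -0.626
  phi_hat_2 = [gamma(0) gamma(2) - gamma(1)^2] / det = [(6.5856)(3.9632) - (-4.8161)^2] / 20.17530815 = 2.90523071 / 20.17530815 = 0.144
So phi_hat = [-0.6260, 0.1440].
Therefore phi_hat_1 = -0.6260.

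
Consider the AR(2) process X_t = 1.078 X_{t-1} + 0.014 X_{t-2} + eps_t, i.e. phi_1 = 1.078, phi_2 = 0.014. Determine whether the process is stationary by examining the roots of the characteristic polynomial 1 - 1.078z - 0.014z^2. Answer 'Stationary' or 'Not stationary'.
\text{Not stationary}

The AR(p) characteristic polynomial is P(z) = 1 - 1.078z - 0.014z^2.
Stationarity requires all roots to lie outside the unit circle, i.e. |z| > 1 for every root.
Set 1 + (-1.078) z + (-0.014) z^2 = 0, i.e. a z^2 + b z + c = 0 with a = -0.014, b = -1.078, c = 1.
Discriminant D = b^2 - 4ac = (-1.078)^2 - 4*(-0.014)*1 = 1.162084 - (-0.056) = 1.218084.
D >= 0, so the roots are real: z = (-b +/- sqrt(D)) / (2a) = (1.078 +/- 1.103668) / (-0.028).
  z_1 = (1.078 + 1.103668) / (-0.028) = -77.9167,   |z_1| = 77.9167.
  z_2 = (1.078 - 1.103668) / (-0.028) = 0.9167,   |z_2| = 0.9167.
Moduli of all roots: 77.9167, 0.9167.
All moduli strictly greater than 1? No.
Verdict: Not stationary.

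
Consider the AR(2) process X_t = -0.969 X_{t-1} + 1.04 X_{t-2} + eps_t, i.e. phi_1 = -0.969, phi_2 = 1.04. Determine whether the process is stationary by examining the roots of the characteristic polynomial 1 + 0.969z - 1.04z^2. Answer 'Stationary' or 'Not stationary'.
\text{Not stationary}

The AR(p) characteristic polynomial is P(z) = 1 + 0.969z - 1.04z^2.
Stationarity requires all roots to lie outside the unit circle, i.e. |z| > 1 for every root.
Set 1 + (0.969) z + (-1.04) z^2 = 0, i.e. a z^2 + b z + c = 0 with a = -1.04, b = 0.969, c = 1.
Discriminant D = b^2 - 4ac = (0.969)^2 - 4*(-1.04)*1 = 0.938961 - (-4.16) = 5.098961.
D >= 0, so the roots are real: z = (-b +/- sqrt(D)) / (2a) = (-0.969 +/- 2.258088) / (-2.08).
  z_1 = (-0.969 + 2.258088) / (-2.08) = -0.6198,   |z_1| = 0.6198.
  z_2 = (-0.969 - 2.258088) / (-2.08) = 1.5515,   |z_2| = 1.5515.
Moduli of all roots: 0.6198, 1.5515.
All moduli strictly greater than 1? No.
Verdict: Not stationary.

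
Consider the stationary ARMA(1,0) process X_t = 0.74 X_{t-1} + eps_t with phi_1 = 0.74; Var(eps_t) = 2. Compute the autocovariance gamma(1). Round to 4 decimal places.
\gamma(1) = 3.2714

Multiply the model equation by X_{t-k} and take expectations. With theta_0 = psi_0 = 1 and psi_j the MA(infinity) weights, this gives
  gamma(k) - sum_i phi_i gamma(k-i) = c_k,
  c_k = sigma^2 * sum_{j=k..q} theta_j psi_{j-k}   (c_k = 0 for k > q),
using gamma(-m) = gamma(m).
Pure AR (q = 0): c_0 = sigma^2 = 2, c_k = 0 for k >= 1.
Equations for k = 0 and k = 1 (AR order 1):
  gamma(0) = phi_1 gamma(1) + c_0
  gamma(1) = phi_1 gamma(0) + c_1
Substituting the second into the first: gamma(0) (1 - phi_1^2) = c_0 + phi_1 c_1, so
  gamma(0) = c_0 / (1 - phi_1^2) = 2 / (1 - (0.74)^2) = 2 / 0.4524 = 4.420866.
  gamma(1) = phi_1 gamma(0) = (0.74)(4.420866) = 3.271441.
Therefore gamma(1) = 3.2714 (to 4 decimal places).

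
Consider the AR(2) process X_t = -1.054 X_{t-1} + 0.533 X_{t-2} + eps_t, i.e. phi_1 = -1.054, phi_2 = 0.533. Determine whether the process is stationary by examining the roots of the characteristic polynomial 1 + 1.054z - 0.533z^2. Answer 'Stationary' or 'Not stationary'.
\text{Not stationary}

The AR(p) characteristic polynomial is P(z) = 1 + 1.054z - 0.533z^2.
Stationarity requires all roots to lie outside the unit circle, i.e. |z| > 1 for every root.
Set 1 + (1.054) z + (-0.533) z^2 = 0, i.e. a z^2 + b z + c = 0 with a = -0.533, b = 1.054, c = 1.
Discriminant D = b^2 - 4ac = (1.054)^2 - 4*(-0.533)*1 = 1.110916 - (-2.132) = 3.242916.
D >= 0, so the roots are real: z = (-b +/- sqrt(D)) / (2a) = (-1.054 +/- 1.80081) / (-1.066).
  z_1 = (-1.054 + 1.80081) / (-1.066) = -0.7006,   |z_1| = 0.7006.
  z_2 = (-1.054 - 1.80081) / (-1.066) = 2.6781,   |z_2| = 2.6781.
Moduli of all roots: 0.7006, 2.6781.
All moduli strictly greater than 1? No.
Verdict: Not stationary.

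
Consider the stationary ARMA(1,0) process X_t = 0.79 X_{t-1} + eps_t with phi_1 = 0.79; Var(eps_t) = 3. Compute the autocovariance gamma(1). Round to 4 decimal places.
\gamma(1) = 6.3049

Multiply the model equation by X_{t-k} and take expectations. With theta_0 = psi_0 = 1 and psi_j the MA(infinity) weights, this gives
  gamma(k) - sum_i phi_i gamma(k-i) = c_k,
  c_k = sigma^2 * sum_{j=k..q} theta_j psi_{j-k}   (c_k = 0 for k > q),
using gamma(-m) = gamma(m).
Pure AR (q = 0): c_0 = sigma^2 = 3, c_k = 0 for k >= 1.
Equations for k = 0 and k = 1 (AR order 1):
  gamma(0) = phi_1 gamma(1) + c_0
  gamma(1) = phi_1 gamma(0) + c_1
Substituting the second into the first: gamma(0) (1 - phi_1^2) = c_0 + phi_1 c_1, so
  gamma(0) = c_0 / (1 - phi_1^2) = 3 / (1 - (0.79)^2) = 3 / 0.3759 = 7.980846.
  gamma(1) = phi_1 gamma(0) = (0.79)(7.980846) = 6.304868.
Therefore gamma(1) = 6.3049 (to 4 decimal places).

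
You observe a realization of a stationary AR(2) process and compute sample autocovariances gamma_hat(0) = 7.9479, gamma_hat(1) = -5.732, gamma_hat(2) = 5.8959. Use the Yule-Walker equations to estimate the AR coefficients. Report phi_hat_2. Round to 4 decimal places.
\hat\phi_{2} = 0.4620

The Yule-Walker equations for an AR(p) process read, in matrix form,
  Gamma_p phi = r_p,   with   (Gamma_p)_{ij} = gamma(|i - j|),
                       (r_p)_i = gamma(i),   i,j = 1..p.
Substitute the sample gammas (Toeplitz matrix and right-hand side of size 2):
  Gamma_p = [[7.9479, -5.732], [-5.732, 7.9479]]
  r_p     = [-5.732, 5.8959]
Written out:
  7.9479 phi_1 - 5.732 phi_2 = -5.732
  -5.732 phi_1 + 7.9479 phi_2 = 5.8959
Solve by Cramer's rule:
  det = gamma(0)^2 - gamma(1)^2 = (7.9479)^2 - (-5.732)^2 = 63.16911441 - 32.855824 = 30.31329041
  phi_hat_1 = [gamma(1) gamma(0) - gamma(1) gamma(2)] / det = [(-5.732)(7.9479) - (-5.732)(5.8959)] / 30.31329041 = -11.762064 / 30.31329041 = -0.388
  phi_hat_2 = [gamma(0) gamma(2) - gamma(1)^2] / det = [(7.9479)(5.8959) - (-5.732)^2] / 30.31329041 = 14.00419961 / 30.31329041 = 0.462
So phi_hat = [-0.3880, 0.4620].
Therefore phi_hat_2 = 0.4620.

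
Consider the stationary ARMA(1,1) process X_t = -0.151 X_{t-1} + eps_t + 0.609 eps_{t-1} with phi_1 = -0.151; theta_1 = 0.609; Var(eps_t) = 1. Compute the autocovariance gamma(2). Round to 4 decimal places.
\gamma(2) = -0.0643

Multiply the model equation by X_{t-k} and take expectations. With theta_0 = psi_0 = 1 and psi_j the MA(infinity) weights, this gives
  gamma(k) - sum_i phi_i gamma(k-i) = c_k,
  c_k = sigma^2 * sum_{j=k..q} theta_j psi_{j-k}   (c_k = 0 for k > q),
using gamma(-m) = gamma(m).
psi-weights needed (psi_j = theta_j + sum_i phi_i psi_{j-i}):
  psi_1 = theta_1 + phi_1 = 0.609 + (-0.151) = 0.458
Right-hand sides:
  c_0 = sigma^2 (1 + theta_1 psi_1) = 1 * (1 + (0.609)(0.458)) = 1 * 1.278922 = 1.278922
  c_1 = sigma^2 theta_1 = 1 * (0.609) = 0.609
  c_2 = 0
Equations for k = 0 and k = 1 (AR order 1):
  gamma(0) = phi_1 gamma(1) + c_0
  gamma(1) = phi_1 gamma(0) + c_1
Substituting the second into the first: gamma(0) (1 - phi_1^2) = c_0 + phi_1 c_1, so
  gamma(0) = (c_0 + phi_1 c_1) / (1 - phi_1^2) = (1.278922 + (-0.151)(0.609)) / (1 - (-0.151)^2) = 1.186963 / 0.977199 = 1.214658.
  gamma(1) = phi_1 gamma(0) + c_1 = (-0.151)(1.214658) + (0.609) = 0.425587.
For k = 2 (> q): gamma(2) = phi_1 gamma(1) = (-0.151)(0.425587) = -0.064264.
Therefore gamma(2) = -0.0643 (to 4 decimal places).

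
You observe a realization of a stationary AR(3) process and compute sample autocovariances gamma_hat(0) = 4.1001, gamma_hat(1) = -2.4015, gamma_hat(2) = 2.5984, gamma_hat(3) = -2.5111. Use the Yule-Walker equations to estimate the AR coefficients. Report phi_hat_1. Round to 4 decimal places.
\hat\phi_{1} = -0.2040

The Yule-Walker equations for an AR(p) process read, in matrix form,
  Gamma_p phi = r_p,   with   (Gamma_p)_{ij} = gamma(|i - j|),
                       (r_p)_i = gamma(i),   i,j = 1..p.
Substitute the sample gammas (Toeplitz matrix and right-hand side of size 3):
  Gamma_p = [[4.1001, -2.4015, 2.5984], [-2.4015, 4.1001, -2.4015], [2.5984, -2.4015, 4.1001]]
  r_p     = [-2.4015, 2.5984, -2.5111]
Written out (R1..R3):
  (R1) 4.1001 phi_1 - 2.4015 phi_2 + 2.5984 phi_3 = -2.4015
  (R2) -2.4015 phi_1 + 4.1001 phi_2 - 2.4015 phi_3 = 2.5984
  (R3) 2.5984 phi_1 - 2.4015 phi_2 + 4.1001 phi_3 = -2.5111
Gaussian elimination:
  R2 <- R2 - (-2.4015/4.1001) R1 = R2 - (-0.585717) R1:  2.6935 phi_2 - 0.879572 phi_3 = 1.1918
  R3 <- R3 - (2.5984/4.1001) R1 = R3 - (0.633741) R1:  -0.879572 phi_2 + 2.453388 phi_3 = -0.989172
  R3 <- R3 - (-0.879572/2.6935) R2 = R3 - (-0.326554) R2:  2.166161 phi_3 = -0.599985
Back-substitution:
  phi_hat_3 = -0.599985 / 2.166161 = -0.276981
  phi_hat_2 = (1.1918 - (-0.879572)(-0.276981)) / 2.6935 = 0.352023
  phi_hat_1 = (-2.4015 - (-2.4015)(0.352023) - (2.5984)(-0.276981)) / 4.1001 = -0.203997
So phi_hat = [-0.2040, 0.3520, -0.2770].
Therefore phi_hat_1 = -0.2040.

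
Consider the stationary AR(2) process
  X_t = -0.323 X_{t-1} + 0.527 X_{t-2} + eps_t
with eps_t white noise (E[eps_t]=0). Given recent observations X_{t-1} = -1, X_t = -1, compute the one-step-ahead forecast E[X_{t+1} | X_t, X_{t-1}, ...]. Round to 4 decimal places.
E[X_{t+1} \mid \mathcal F_t] = -0.2040

For an AR(p) model X_t = c + sum_i phi_i X_{t-i} + eps_t, the
one-step-ahead conditional mean is
  E[X_{t+1} | X_t, ...] = c + sum_i phi_i X_{t+1-i}.
Substitute known values:
  E[X_{t+1} | ...] = (-0.323) * (-1) + (0.527) * (-1)
                   = -0.2040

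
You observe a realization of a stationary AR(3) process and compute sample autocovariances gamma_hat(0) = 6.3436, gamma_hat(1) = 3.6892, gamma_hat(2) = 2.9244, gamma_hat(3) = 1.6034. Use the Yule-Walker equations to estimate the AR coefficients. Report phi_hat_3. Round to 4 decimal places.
\hat\phi_{3} = -0.1150

The Yule-Walker equations for an AR(p) process read, in matrix form,
  Gamma_p phi = r_p,   with   (Gamma_p)_{ij} = gamma(|i - j|),
                       (r_p)_i = gamma(i),   i,j = 1..p.
Substitute the sample gammas (Toeplitz matrix and right-hand side of size 3):
  Gamma_p = [[6.3436, 3.6892, 2.9244], [3.6892, 6.3436, 3.6892], [2.9244, 3.6892, 6.3436]]
  r_p     = [3.6892, 2.9244, 1.6034]
Written out (R1..R3):
  (R1) 6.3436 phi_1 + 3.6892 phi_2 + 2.9244 phi_3 = 3.6892
  (R2) 3.6892 phi_1 + 6.3436 phi_2 + 3.6892 phi_3 = 2.9244
  (R3) 2.9244 phi_1 + 3.6892 phi_2 + 6.3436 phi_3 = 1.6034
Gaussian elimination:
  R2 <- R2 - (3.6892/6.3436) R1 = R2 - (0.581563) R1:  4.1981 phi_2 + 1.988479 phi_3 = 0.7789
  R3 <- R3 - (2.9244/6.3436) R1 = R3 - (0.461) R1:  1.988479 phi_2 + 4.995451 phi_3 = -0.097321
  R3 <- R3 - (1.988479/4.1981) R2 = R3 - (0.473662) R2:  4.053585 phi_3 = -0.466256
Back-substitution:
  phi_hat_3 = -0.466256 / 4.053585 = -0.115023
  phi_hat_2 = (0.7789 - (1.988479)(-0.115023)) / 4.1981 = 0.240018
  phi_hat_1 = (3.6892 - (3.6892)(0.240018) - (2.9244)(-0.115023)) / 6.3436 = 0.495003
So phi_hat = [0.4950, 0.2400, -0.1150].
Therefore phi_hat_3 = -0.1150.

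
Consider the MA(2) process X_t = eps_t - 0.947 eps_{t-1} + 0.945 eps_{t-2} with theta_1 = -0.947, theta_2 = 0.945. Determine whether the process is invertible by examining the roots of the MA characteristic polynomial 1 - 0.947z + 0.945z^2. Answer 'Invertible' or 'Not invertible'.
\text{Invertible}

The MA(q) characteristic polynomial is P(z) = 1 - 0.947z + 0.945z^2.
Invertibility requires all roots to lie outside the unit circle, i.e. |z| > 1 for every root.
Set 1 + (-0.947) z + (0.945) z^2 = 0, i.e. a z^2 + b z + c = 0 with a = 0.945, b = -0.947, c = 1.
Discriminant D = b^2 - 4ac = (-0.947)^2 - 4*(0.945)*1 = 0.896809 - (3.78) = -2.883191.
D < 0, so the roots are the complex-conjugate pair z = (-b +/- i sqrt(-D)) / (2a) = 0.5011 +/- 0.8984i.
For a conjugate pair |z|^2 = z * conj(z) = (product of roots) = c/a = 1/(0.945) = 1.058201, so |z| = sqrt(1.058201) = 1.0287 for both roots.
Moduli of all roots: 1.0287, 1.0287.
All moduli strictly greater than 1? Yes.
Verdict: Invertible.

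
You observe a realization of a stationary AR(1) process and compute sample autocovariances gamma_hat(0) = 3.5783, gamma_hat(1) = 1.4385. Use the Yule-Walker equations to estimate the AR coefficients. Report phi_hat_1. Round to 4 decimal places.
\hat\phi_{1} = 0.4020

The Yule-Walker equations for an AR(p) process read, in matrix form,
  Gamma_p phi = r_p,   with   (Gamma_p)_{ij} = gamma(|i - j|),
                       (r_p)_i = gamma(i),   i,j = 1..p.
Substitute the sample gammas (Toeplitz matrix and right-hand side of size 1):
  Gamma_p = [[3.5783]]
  r_p     = [1.4385]
With p = 1 this is the single equation gamma(0) phi_1 = gamma(1):
  phi_hat_1 = gamma(1) / gamma(0) = 1.4385 / 3.5783 = 0.4020.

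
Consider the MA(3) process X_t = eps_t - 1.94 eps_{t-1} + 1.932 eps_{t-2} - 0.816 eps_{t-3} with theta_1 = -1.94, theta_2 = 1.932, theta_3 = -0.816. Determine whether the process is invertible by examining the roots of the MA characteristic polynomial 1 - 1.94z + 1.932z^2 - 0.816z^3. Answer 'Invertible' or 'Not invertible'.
\text{Not invertible}

The MA(q) characteristic polynomial is P(z) = 1 - 1.94z + 1.932z^2 - 0.816z^3.
Invertibility requires all roots to lie outside the unit circle, i.e. |z| > 1 for every root.
Degree 3: look for a simple real root z0 first, then factor out (1 - z/z0) and solve the remaining quadratic.
Testing z0 = 1.25: P(1.25) = 1 + (-1.94)(1.25) + (1.932)(1.25)^2 + (-0.816)(1.25)^3
  = 1 + (-2.425) + (3.01875) + (-1.59375) = 0.  So z_0 = 1.25 is a root, |z_0| = 1.25.
Divide out the factor (1 - 0.8 z) = (1 - z/z0) (since 1/z0 = 0.8):
  P(z) = (1 - 0.8 z)(1 + (-1.14) z + (1.02) z^2)
  [check: z-coef -1.14 - (0.8) = -1.94; z^2-coef 1.02 - (0.8)(-1.14) = 1.932; z^3-coef -(0.8)(1.02) = -0.816.]
Remaining roots from the quadratic factor 1 + (-1.14) z + (1.02) z^2:
  Set 1 + (-1.14) z + (1.02) z^2 = 0, i.e. a z^2 + b z + c = 0 with a = 1.02, b = -1.14, c = 1.
  Discriminant D = b^2 - 4ac = (-1.14)^2 - 4*(1.02)*1 = 1.2996 - (4.08) = -2.7804.
  D < 0, so the roots are the complex-conjugate pair z = (-b +/- i sqrt(-D)) / (2a) = 0.5588 +/- 0.8174i.
  For a conjugate pair |z|^2 = z * conj(z) = (product of roots) = c/a = 1/(1.02) = 0.980392, so |z| = sqrt(0.980392) = 0.9901 for both roots.
Moduli of all roots: 1.2500, 0.9901, 0.9901.
All moduli strictly greater than 1? No.
Verdict: Not invertible.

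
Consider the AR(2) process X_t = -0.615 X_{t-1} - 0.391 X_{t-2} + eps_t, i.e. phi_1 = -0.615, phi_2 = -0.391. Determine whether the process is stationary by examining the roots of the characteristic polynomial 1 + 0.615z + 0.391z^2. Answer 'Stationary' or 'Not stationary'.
\text{Stationary}

The AR(p) characteristic polynomial is P(z) = 1 + 0.615z + 0.391z^2.
Stationarity requires all roots to lie outside the unit circle, i.e. |z| > 1 for every root.
Set 1 + (0.615) z + (0.391) z^2 = 0, i.e. a z^2 + b z + c = 0 with a = 0.391, b = 0.615, c = 1.
Discriminant D = b^2 - 4ac = (0.615)^2 - 4*(0.391)*1 = 0.378225 - (1.564) = -1.185775.
D < 0, so the roots are the complex-conjugate pair z = (-b +/- i sqrt(-D)) / (2a) = -0.7864 +/- 1.3925i.
For a conjugate pair |z|^2 = z * conj(z) = (product of roots) = c/a = 1/(0.391) = 2.557545, so |z| = sqrt(2.557545) = 1.5992 for both roots.
Moduli of all roots: 1.5992, 1.5992.
All moduli strictly greater than 1? Yes.
Verdict: Stationary.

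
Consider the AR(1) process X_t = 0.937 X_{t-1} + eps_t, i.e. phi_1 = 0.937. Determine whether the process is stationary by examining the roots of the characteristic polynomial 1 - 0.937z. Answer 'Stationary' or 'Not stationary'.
\text{Stationary}

The AR(p) characteristic polynomial is P(z) = 1 - 0.937z.
Stationarity requires all roots to lie outside the unit circle, i.e. |z| > 1 for every root.
This is linear in z: 1 + (-0.937) z = 0  =>  z = -1/(-0.937) = 1.067236,  |z| = 1.067236.
Moduli of all roots: 1.0672.
All moduli strictly greater than 1? Yes.
Verdict: Stationary.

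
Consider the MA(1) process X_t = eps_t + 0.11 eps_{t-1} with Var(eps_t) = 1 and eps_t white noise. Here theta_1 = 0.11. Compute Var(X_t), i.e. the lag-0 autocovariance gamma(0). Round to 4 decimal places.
\gamma(0) = 1.0121

For an MA(q) process X_t = eps_t + sum_i theta_i eps_{t-i} with
Var(eps_t) = sigma^2, the variance is
  gamma(0) = sigma^2 * (1 + sum_i theta_i^2).
  sum_i theta_i^2 = (0.11)^2 = 0.0121.
  gamma(0) = 1 * (1 + 0.0121) = 1 * 1.0121 = 1.0121.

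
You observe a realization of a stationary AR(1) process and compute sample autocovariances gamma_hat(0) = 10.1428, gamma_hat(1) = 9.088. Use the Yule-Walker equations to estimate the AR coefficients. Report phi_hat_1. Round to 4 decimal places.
\hat\phi_{1} = 0.8960

The Yule-Walker equations for an AR(p) process read, in matrix form,
  Gamma_p phi = r_p,   with   (Gamma_p)_{ij} = gamma(|i - j|),
                       (r_p)_i = gamma(i),   i,j = 1..p.
Substitute the sample gammas (Toeplitz matrix and right-hand side of size 1):
  Gamma_p = [[10.1428]]
  r_p     = [9.088]
With p = 1 this is the single equation gamma(0) phi_1 = gamma(1):
  phi_hat_1 = gamma(1) / gamma(0) = 9.088 / 10.1428 = 0.8960.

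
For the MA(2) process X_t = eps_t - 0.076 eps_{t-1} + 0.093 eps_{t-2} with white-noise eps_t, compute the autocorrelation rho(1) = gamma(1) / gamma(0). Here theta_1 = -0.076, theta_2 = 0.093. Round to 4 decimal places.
\rho(1) = -0.0819

For an MA(q) process with theta_0 = 1, the autocovariance is
  gamma(k) = sigma^2 * sum_{i=0..q-k} theta_i * theta_{i+k},
and rho(k) = gamma(k) / gamma(0). Sigma^2 cancels.
  numerator   = (1)*(-0.076) + (-0.076)*(0.093) = -0.083068.
  denominator = (1)^2 + (-0.076)^2 + (0.093)^2 = 1.014425.
  rho(1) = -0.083068 / 1.014425 = -0.0819.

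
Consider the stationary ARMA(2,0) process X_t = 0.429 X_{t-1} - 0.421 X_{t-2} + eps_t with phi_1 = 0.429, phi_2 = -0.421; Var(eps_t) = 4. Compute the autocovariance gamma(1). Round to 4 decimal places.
\gamma(1) = 1.6149

Multiply the model equation by X_{t-k} and take expectations. With theta_0 = psi_0 = 1 and psi_j the MA(infinity) weights, this gives
  gamma(k) - sum_i phi_i gamma(k-i) = c_k,
  c_k = sigma^2 * sum_{j=k..q} theta_j psi_{j-k}   (c_k = 0 for k > q),
using gamma(-m) = gamma(m).
Pure AR (q = 0): c_0 = sigma^2 = 4, c_k = 0 for k >= 1.
Equations for k = 0, 1, 2 (AR order 2, c_2 = 0):
  (E0) gamma(0) = phi_1 gamma(1) + phi_2 gamma(2) + c_0
  (E1) gamma(1) = phi_1 gamma(0) + phi_2 gamma(1) + c_1
  (E2) gamma(2) = phi_1 gamma(1) + phi_2 gamma(0)
From (E1): gamma(1) = A gamma(0) + B with
  A = phi_1 / (1 - phi_2) = 0.429 / 1.421 = 0.3019,   B = c_1 / (1 - phi_2) = 0 / 1.421 = 0.
Insert (E2) into (E0): gamma(0) (1 - phi_2^2) = phi_1 (1 + phi_2) gamma(1) + c_0.
  phi_1 (1 + phi_2) = (0.429)(0.579) = 0.248391,   1 - phi_2^2 = 0.822759.
Replace gamma(1) by A gamma(0) + B and collect gamma(0):
  gamma(0) [0.822759 - (0.248391)(0.3019)] = c_0 = 4
  gamma(0) * 0.74777 = 4
  gamma(0) = 4 / 0.74777 = 5.34924.
  gamma(1) = A gamma(0) = (0.3019)(5.34924) = 1.614936.
Therefore gamma(1) = 1.6149 (to 4 decimal places).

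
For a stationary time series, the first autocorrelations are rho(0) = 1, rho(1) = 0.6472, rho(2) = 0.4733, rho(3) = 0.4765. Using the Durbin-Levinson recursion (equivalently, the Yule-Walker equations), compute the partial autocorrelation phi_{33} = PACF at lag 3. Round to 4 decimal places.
\phi_{33} = 0.2400

The PACF at lag k is phi_{kk}, the last component of the solution
to the Yule-Walker system G_k phi = r_k where
  (G_k)_{ij} = rho(|i - j|), (r_k)_i = rho(i), i,j = 1..k.
Equivalently, Durbin-Levinson gives phi_{kk} iteratively:
  phi_{11} = rho(1)
  phi_{kk} = [rho(k) - sum_{j=1..k-1} phi_{k-1,j} rho(k-j)]
            / [1 - sum_{j=1..k-1} phi_{k-1,j} rho(j)],
  phi_{k,j} = phi_{k-1,j} - phi_{kk} phi_{k-1,k-j},  j = 1..k-1.
Step k = 1:
  phi_11 = rho(1) = 0.6472.
Step k = 2:
  phi_22 = [rho(2) - phi_11 rho(1)] / [1 - phi_11 rho(1)] = [0.4733 - (0.6472)(0.6472)] / [1 - (0.6472)(0.6472)]
         = 0.05443216 / 0.58113216 = 0.093666.
  Update: phi_21 = phi_11 - phi_22 phi_11 = 0.6472 - (0.093666)(0.6472) = 0.58658.
Step k = 3:
  phi_33 = [rho(3) - phi_21 rho(2) - phi_22 rho(1)] / [1 - phi_21 rho(1) - phi_22 rho(2)]
    numerator   = 0.4765 - (0.58658)(0.4733) - (0.093666)(0.6472) = 0.13825145
    denominator = 1 - (0.58658)(0.6472) - (0.093666)(0.4733) = 0.57603373
  phi_33 = 0.13825145 / 0.57603373 = 0.24.
Therefore phi_{33} = 0.2400.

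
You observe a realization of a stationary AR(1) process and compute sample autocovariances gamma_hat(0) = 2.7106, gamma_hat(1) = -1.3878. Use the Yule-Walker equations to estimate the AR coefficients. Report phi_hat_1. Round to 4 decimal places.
\hat\phi_{1} = -0.5120

The Yule-Walker equations for an AR(p) process read, in matrix form,
  Gamma_p phi = r_p,   with   (Gamma_p)_{ij} = gamma(|i - j|),
                       (r_p)_i = gamma(i),   i,j = 1..p.
Substitute the sample gammas (Toeplitz matrix and right-hand side of size 1):
  Gamma_p = [[2.7106]]
  r_p     = [-1.3878]
With p = 1 this is the single equation gamma(0) phi_1 = gamma(1):
  phi_hat_1 = gamma(1) / gamma(0) = -1.3878 / 2.7106 = -0.5120.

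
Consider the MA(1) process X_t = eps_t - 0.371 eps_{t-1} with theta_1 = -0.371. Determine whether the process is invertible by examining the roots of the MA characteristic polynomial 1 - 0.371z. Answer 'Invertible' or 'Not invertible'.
\text{Invertible}

The MA(q) characteristic polynomial is P(z) = 1 - 0.371z.
Invertibility requires all roots to lie outside the unit circle, i.e. |z| > 1 for every root.
This is linear in z: 1 + (-0.371) z = 0  =>  z = -1/(-0.371) = 2.695418,  |z| = 2.695418.
Moduli of all roots: 2.6954.
All moduli strictly greater than 1? Yes.
Verdict: Invertible.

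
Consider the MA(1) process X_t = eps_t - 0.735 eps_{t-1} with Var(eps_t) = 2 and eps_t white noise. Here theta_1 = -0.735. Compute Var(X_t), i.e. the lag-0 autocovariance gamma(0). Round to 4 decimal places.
\gamma(0) = 3.0805

For an MA(q) process X_t = eps_t + sum_i theta_i eps_{t-i} with
Var(eps_t) = sigma^2, the variance is
  gamma(0) = sigma^2 * (1 + sum_i theta_i^2).
  sum_i theta_i^2 = (-0.735)^2 = 0.540225.
  gamma(0) = 2 * (1 + 0.540225) = 2 * 1.540225 = 3.08045, which rounds to 3.0805.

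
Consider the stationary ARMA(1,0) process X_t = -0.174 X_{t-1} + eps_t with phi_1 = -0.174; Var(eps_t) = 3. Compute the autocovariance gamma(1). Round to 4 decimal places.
\gamma(1) = -0.5383

Multiply the model equation by X_{t-k} and take expectations. With theta_0 = psi_0 = 1 and psi_j the MA(infinity) weights, this gives
  gamma(k) - sum_i phi_i gamma(k-i) = c_k,
  c_k = sigma^2 * sum_{j=k..q} theta_j psi_{j-k}   (c_k = 0 for k > q),
using gamma(-m) = gamma(m).
Pure AR (q = 0): c_0 = sigma^2 = 3, c_k = 0 for k >= 1.
Equations for k = 0 and k = 1 (AR order 1):
  gamma(0) = phi_1 gamma(1) + c_0
  gamma(1) = phi_1 gamma(0) + c_1
Substituting the second into the first: gamma(0) (1 - phi_1^2) = c_0 + phi_1 c_1, so
  gamma(0) = c_0 / (1 - phi_1^2) = 3 / (1 - (-0.174)^2) = 3 / 0.969724 = 3.093664.
  gamma(1) = phi_1 gamma(0) = (-0.174)(3.093664) = -0.538297.
Therefore gamma(1) = -0.5383 (to 4 decimal places).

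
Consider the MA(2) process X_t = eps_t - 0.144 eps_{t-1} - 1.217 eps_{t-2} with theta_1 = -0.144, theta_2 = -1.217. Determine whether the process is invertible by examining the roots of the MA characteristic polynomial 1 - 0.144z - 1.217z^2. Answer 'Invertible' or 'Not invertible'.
\text{Not invertible}

The MA(q) characteristic polynomial is P(z) = 1 - 0.144z - 1.217z^2.
Invertibility requires all roots to lie outside the unit circle, i.e. |z| > 1 for every root.
Set 1 + (-0.144) z + (-1.217) z^2 = 0, i.e. a z^2 + b z + c = 0 with a = -1.217, b = -0.144, c = 1.
Discriminant D = b^2 - 4ac = (-0.144)^2 - 4*(-1.217)*1 = 0.020736 - (-4.868) = 4.888736.
D >= 0, so the roots are real: z = (-b +/- sqrt(D)) / (2a) = (0.144 +/- 2.211049) / (-2.434).
  z_1 = (0.144 + 2.211049) / (-2.434) = -0.9676,   |z_1| = 0.9676.
  z_2 = (0.144 - 2.211049) / (-2.434) = 0.8492,   |z_2| = 0.8492.
Moduli of all roots: 0.9676, 0.8492.
All moduli strictly greater than 1? No.
Verdict: Not invertible.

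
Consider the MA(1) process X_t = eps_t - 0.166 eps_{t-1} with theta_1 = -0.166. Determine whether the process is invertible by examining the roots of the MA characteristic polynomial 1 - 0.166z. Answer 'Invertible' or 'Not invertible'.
\text{Invertible}

The MA(q) characteristic polynomial is P(z) = 1 - 0.166z.
Invertibility requires all roots to lie outside the unit circle, i.e. |z| > 1 for every root.
This is linear in z: 1 + (-0.166) z = 0  =>  z = -1/(-0.166) = 6.024096,  |z| = 6.024096.
Moduli of all roots: 6.0241.
All moduli strictly greater than 1? Yes.
Verdict: Invertible.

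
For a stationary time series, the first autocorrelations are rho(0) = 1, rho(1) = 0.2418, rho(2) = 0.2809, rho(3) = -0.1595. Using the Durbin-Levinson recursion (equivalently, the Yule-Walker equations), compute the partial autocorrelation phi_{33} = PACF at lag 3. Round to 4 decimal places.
\phi_{33} = -0.3020

The PACF at lag k is phi_{kk}, the last component of the solution
to the Yule-Walker system G_k phi = r_k where
  (G_k)_{ij} = rho(|i - j|), (r_k)_i = rho(i), i,j = 1..k.
Equivalently, Durbin-Levinson gives phi_{kk} iteratively:
  phi_{11} = rho(1)
  phi_{kk} = [rho(k) - sum_{j=1..k-1} phi_{k-1,j} rho(k-j)]
            / [1 - sum_{j=1..k-1} phi_{k-1,j} rho(j)],
  phi_{k,j} = phi_{k-1,j} - phi_{kk} phi_{k-1,k-j},  j = 1..k-1.
Step k = 1:
  phi_11 = rho(1) = 0.2418.
Step k = 2:
  phi_22 = [rho(2) - phi_11 rho(1)] / [1 - phi_11 rho(1)] = [0.2809 - (0.2418)(0.2418)] / [1 - (0.2418)(0.2418)]
         = 0.22243276 / 0.94153276 = 0.236245.
  Update: phi_21 = phi_11 - phi_22 phi_11 = 0.2418 - (0.236245)(0.2418) = 0.184676.
Step k = 3:
  phi_33 = [rho(3) - phi_21 rho(2) - phi_22 rho(1)] / [1 - phi_21 rho(1) - phi_22 rho(2)]
    numerator   = -0.1595 - (0.184676)(0.2809) - (0.236245)(0.2418) = -0.26849958
    denominator = 1 - (0.184676)(0.2418) - (0.236245)(0.2809) = 0.88898405
  phi_33 = -0.26849958 / 0.88898405 = -0.302.
Therefore phi_{33} = -0.3020.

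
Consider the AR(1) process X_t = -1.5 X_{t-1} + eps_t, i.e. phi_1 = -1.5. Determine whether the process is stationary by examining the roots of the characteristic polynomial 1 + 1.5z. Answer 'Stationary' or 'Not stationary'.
\text{Not stationary}

The AR(p) characteristic polynomial is P(z) = 1 + 1.5z.
Stationarity requires all roots to lie outside the unit circle, i.e. |z| > 1 for every root.
This is linear in z: 1 + (1.5) z = 0  =>  z = -1/(1.5) = -0.666667,  |z| = 0.666667.
Moduli of all roots: 0.6667.
All moduli strictly greater than 1? No.
Verdict: Not stationary.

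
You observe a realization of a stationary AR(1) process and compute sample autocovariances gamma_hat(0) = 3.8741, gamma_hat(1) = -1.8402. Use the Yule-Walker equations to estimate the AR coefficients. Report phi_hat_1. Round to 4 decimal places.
\hat\phi_{1} = -0.4750

The Yule-Walker equations for an AR(p) process read, in matrix form,
  Gamma_p phi = r_p,   with   (Gamma_p)_{ij} = gamma(|i - j|),
                       (r_p)_i = gamma(i),   i,j = 1..p.
Substitute the sample gammas (Toeplitz matrix and right-hand side of size 1):
  Gamma_p = [[3.8741]]
  r_p     = [-1.8402]
With p = 1 this is the single equation gamma(0) phi_1 = gamma(1):
  phi_hat_1 = gamma(1) / gamma(0) = -1.8402 / 3.8741 = -0.4750.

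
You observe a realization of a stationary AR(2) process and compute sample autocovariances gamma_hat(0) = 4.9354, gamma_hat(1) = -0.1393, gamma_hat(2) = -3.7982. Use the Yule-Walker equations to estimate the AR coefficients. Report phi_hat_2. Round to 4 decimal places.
\hat\phi_{2} = -0.7710

The Yule-Walker equations for an AR(p) process read, in matrix form,
  Gamma_p phi = r_p,   with   (Gamma_p)_{ij} = gamma(|i - j|),
                       (r_p)_i = gamma(i),   i,j = 1..p.
Substitute the sample gammas (Toeplitz matrix and right-hand side of size 2):
  Gamma_p = [[4.9354, -0.1393], [-0.1393, 4.9354]]
  r_p     = [-0.1393, -3.7982]
Written out:
  4.9354 phi_1 - 0.1393 phi_2 = -0.1393
  -0.1393 phi_1 + 4.9354 phi_2 = -3.7982
Solve by Cramer's rule:
  det = gamma(0)^2 - gamma(1)^2 = (4.9354)^2 - (-0.1393)^2 = 24.35817316 - 0.01940449 = 24.33876867
  phi_hat_1 = [gamma(1) gamma(0) - gamma(1) gamma(2)] / det = [(-0.1393)(4.9354) - (-0.1393)(-3.7982)] / 24.33876867 = -1.21659048 / 24.33876867 = -0.05
  phi_hat_2 = [gamma(0) gamma(2) - gamma(1)^2] / det = [(4.9354)(-3.7982) - (-0.1393)^2] / 24.33876867 = -18.76504077 / 24.33876867 = -0.771
So phi_hat = [-0.0500, -0.7710].
Therefore phi_hat_2 = -0.7710.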